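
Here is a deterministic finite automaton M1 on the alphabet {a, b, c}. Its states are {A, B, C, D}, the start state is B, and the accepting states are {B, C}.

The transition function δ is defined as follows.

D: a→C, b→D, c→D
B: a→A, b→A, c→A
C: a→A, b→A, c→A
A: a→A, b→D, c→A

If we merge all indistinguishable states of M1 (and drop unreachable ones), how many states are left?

3

All states are reachable from the start state.
Start with accepting vs non-accepting: {B,C} | {A,D}.
On input a, block {A,D} splits into {A} and {D}.
No further refinement is possible. Final partition (3 blocks): {B,C} | {A} | {D}.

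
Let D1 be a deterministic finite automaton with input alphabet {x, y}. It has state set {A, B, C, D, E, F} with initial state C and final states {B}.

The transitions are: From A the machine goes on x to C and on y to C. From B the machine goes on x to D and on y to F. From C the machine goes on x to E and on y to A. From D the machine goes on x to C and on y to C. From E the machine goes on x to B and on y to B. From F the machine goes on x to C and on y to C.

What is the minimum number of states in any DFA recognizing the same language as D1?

Every state is reachable, so we keep all 6.
Initial partition by acceptance: {B} | {A,C,D,E,F}.
On input x, block {A,C,D,E,F} splits into {A,C,D,F} and {E}.
On input x, block {A,C,D,F} splits into {A,D,F} and {C}.
Stable partition: {B} | {A,D,F} | {E} | {C} — 4 equivalence classes.

4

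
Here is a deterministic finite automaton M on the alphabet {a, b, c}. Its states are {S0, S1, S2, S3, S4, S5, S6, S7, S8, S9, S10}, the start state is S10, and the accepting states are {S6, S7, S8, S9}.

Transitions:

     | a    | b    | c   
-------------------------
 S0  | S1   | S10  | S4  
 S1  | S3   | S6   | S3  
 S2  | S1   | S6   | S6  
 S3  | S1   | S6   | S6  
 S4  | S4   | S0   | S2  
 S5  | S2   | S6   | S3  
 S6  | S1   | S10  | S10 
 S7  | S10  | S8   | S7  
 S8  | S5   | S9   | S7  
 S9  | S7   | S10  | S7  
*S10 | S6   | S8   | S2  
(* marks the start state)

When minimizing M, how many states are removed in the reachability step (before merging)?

2

Starting at S10 and following transitions, the reachable set is {S1, S2, S3, S5, S6, S7, S8, S9, S10}. That leaves S0, S4 unreachable — 2 in total.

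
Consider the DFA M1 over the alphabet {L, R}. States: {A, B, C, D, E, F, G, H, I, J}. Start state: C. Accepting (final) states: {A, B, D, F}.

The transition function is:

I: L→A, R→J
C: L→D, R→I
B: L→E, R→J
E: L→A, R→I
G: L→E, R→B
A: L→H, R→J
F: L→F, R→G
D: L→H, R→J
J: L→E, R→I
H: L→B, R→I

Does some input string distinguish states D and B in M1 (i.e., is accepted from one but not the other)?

First remove the unreachable states {F,G}; 8 states remain.
Start with accepting vs non-accepting: {A,B,D} | {C,E,H,I,J}.
Refine {C,E,H,I,J} on symbol L: members go to different blocks, giving {C,E,H,I} and {J}.
On input R, block {C,E,H,I} splits into {C,E,H} and {I}.
No further refinement is possible. Final partition (4 blocks): {A,B,D} | {C,E,H} | {J} | {I}.
D and B lie in the same block of the stable partition, so they are equivalent — no string distinguishes them.

No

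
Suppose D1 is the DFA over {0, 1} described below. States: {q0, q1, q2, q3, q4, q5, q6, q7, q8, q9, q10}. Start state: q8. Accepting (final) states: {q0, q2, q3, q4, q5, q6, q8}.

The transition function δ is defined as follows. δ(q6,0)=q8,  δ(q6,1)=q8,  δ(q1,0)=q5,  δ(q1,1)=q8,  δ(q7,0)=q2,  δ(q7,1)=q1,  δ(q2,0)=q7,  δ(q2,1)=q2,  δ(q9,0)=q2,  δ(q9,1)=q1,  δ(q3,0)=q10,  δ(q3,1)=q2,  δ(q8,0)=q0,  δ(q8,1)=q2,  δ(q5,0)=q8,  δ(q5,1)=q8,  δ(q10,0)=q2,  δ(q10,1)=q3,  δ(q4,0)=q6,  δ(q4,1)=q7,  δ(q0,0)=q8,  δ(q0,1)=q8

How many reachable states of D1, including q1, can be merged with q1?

Reachable states from the start: {q0,q1,q2,q5,q7,q8}. Unreachable: {q3,q4,q6,q9,q10} — drop them.
Start with accepting vs non-accepting: {q0,q2,q5,q8} | {q1,q7}.
Refine {q0,q2,q5,q8} on symbol 0: members go to different blocks, giving {q0,q5,q8} and {q2}.
Refine {q0,q5,q8} on symbol 1: members go to different blocks, giving {q0,q5} and {q8}.
Split {q1,q7} by δ(·,0) → {q1} and {q7}.
The partition is now stable with 5 blocks: {q0,q5} | {q1} | {q2} | {q8} | {q7}.
The equivalence class containing q1 is {q1}, of size 1.

1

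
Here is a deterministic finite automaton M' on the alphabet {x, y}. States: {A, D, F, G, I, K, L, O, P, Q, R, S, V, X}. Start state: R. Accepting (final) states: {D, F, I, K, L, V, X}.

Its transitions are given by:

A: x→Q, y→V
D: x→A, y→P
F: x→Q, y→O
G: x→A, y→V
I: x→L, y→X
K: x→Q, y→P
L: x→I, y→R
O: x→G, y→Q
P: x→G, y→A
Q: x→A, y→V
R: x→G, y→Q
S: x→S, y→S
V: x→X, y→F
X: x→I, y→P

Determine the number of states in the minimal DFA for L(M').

6

First remove the unreachable states {D,K,S}; 11 states remain.
P0 = {F,I,L,V,X} | {A,G,O,P,Q,R}.
Refine {F,I,L,V,X} on symbol x: members go to different blocks, giving {I,L,V,X} and {F}.
On input y, block {I,L,V,X} splits into {L,X} and {V} and {I}.
On input y, block {A,G,O,P,Q,R} splits into {A,G,Q} and {O,P,R}.
No further refinement is possible. Final partition (6 blocks): {L,X} | {A,G,Q} | {F} | {V} | {I} | {O,P,R}.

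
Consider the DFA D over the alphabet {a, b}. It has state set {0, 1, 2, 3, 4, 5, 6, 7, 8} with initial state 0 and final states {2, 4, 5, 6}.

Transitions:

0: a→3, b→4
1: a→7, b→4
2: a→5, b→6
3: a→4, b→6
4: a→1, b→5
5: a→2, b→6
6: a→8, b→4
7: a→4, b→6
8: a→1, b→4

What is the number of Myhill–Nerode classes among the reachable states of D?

6

All states are reachable from the start state.
P0 = {2,4,5,6} | {0,1,3,7,8}.
Refine {2,4,5,6} on symbol a: members go to different blocks, giving {2,5} and {4,6}.
On input a, block {0,1,3,7,8} splits into {0,1,8} and {3,7}.
Refine {0,1,8} on symbol a: members go to different blocks, giving {0,1} and {8}.
On input a, block {4,6} splits into {4} and {6}.
The partition is now stable with 6 blocks: {2,5} | {0,1} | {4} | {3,7} | {8} | {6}.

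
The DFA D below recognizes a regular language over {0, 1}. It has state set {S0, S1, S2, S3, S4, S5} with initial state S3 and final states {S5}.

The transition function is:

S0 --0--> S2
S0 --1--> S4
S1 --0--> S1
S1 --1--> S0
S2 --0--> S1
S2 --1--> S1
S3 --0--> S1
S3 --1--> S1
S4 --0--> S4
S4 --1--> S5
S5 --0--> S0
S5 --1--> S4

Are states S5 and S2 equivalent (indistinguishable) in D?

All states are reachable from the start state.
Initial partition by acceptance: {S5} | {S0,S1,S2,S3,S4}.
On input 1, block {S0,S1,S2,S3,S4} splits into {S0,S1,S2,S3} and {S4}.
Split {S0,S1,S2,S3} by δ(·,1) → {S1,S2,S3} and {S0}.
Refine {S1,S2,S3} on symbol 1: members go to different blocks, giving {S2,S3} and {S1}.
No further refinement is possible. Final partition (5 blocks): {S5} | {S2,S3} | {S4} | {S0} | {S1}.
S5 and S2 end up in different blocks, so they are distinguishable. For instance, the string 'ε' is accepted from only S5.

No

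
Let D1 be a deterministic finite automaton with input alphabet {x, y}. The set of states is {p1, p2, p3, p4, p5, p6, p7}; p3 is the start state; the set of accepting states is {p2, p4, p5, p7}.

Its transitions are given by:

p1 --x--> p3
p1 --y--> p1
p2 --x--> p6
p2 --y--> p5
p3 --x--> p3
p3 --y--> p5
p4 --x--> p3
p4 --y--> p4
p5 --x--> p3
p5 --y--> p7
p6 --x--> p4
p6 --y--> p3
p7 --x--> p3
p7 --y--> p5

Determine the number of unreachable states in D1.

4

No path from p3 leads to p1, p2, p4, p6; the other 3 states are all reachable.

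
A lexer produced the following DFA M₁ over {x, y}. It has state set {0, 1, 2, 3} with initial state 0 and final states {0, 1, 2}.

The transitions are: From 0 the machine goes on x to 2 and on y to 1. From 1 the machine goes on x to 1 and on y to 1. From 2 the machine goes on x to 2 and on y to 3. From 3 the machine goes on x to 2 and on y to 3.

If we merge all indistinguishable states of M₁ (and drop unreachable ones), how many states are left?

4

Start with accepting vs non-accepting: {0,1,2} | {3}.
On input y, block {0,1,2} splits into {0,1} and {2}.
On input x, block {0,1} splits into {0} and {1}.
Stable partition: {0} | {3} | {2} | {1} — 4 equivalence classes.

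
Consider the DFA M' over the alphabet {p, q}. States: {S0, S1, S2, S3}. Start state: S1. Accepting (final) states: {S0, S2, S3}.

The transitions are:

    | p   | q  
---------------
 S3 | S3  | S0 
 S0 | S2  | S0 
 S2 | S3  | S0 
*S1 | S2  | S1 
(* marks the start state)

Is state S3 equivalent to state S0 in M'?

Yes

All states are reachable from the start state.
P0 = {S0,S2,S3} | {S1}.
The partition is now stable with 2 blocks: {S0,S2,S3} | {S1}.
S3 and S0 lie in the same block of the stable partition, so they are equivalent — no string distinguishes them.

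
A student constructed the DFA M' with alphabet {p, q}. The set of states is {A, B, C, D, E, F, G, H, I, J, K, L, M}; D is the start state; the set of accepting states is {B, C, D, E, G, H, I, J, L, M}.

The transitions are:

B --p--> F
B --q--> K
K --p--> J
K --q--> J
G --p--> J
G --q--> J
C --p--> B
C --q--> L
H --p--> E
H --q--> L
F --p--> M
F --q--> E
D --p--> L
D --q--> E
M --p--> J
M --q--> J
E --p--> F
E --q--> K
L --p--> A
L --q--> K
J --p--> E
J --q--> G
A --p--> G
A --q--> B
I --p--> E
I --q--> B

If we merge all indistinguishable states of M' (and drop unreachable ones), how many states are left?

6

States {C,H,I} cannot be reached from the start state, so discard them.
P0 = {B,D,E,G,J,L,M} | {A,F,K}.
On input p, block {B,D,E,G,J,L,M} splits into {D,G,J,M} and {B,E,L}.
On input p, block {D,G,J,M} splits into {D,J} and {G,M}.
Refine {D,J} on symbol q: members go to different blocks, giving {D} and {J}.
Split {A,F,K} by δ(·,p) → {A,F} and {K}.
Stable partition: {D} | {A,F} | {B,E,L} | {G,M} | {J} | {K} — 6 equivalence classes.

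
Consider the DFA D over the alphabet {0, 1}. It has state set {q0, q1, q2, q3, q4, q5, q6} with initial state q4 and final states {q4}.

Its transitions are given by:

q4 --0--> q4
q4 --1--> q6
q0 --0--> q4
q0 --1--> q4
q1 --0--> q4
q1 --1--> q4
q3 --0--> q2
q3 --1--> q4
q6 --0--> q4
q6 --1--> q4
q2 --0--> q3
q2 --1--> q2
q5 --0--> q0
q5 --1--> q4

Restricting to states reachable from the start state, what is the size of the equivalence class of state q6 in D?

Reachable states from the start: {q4,q6}. Unreachable: {q0,q1,q2,q3,q5} — drop them.
P0 = {q4} | {q6}.
Stable partition: {q4} | {q6} — 2 equivalence classes.
State q6 belongs to the block {q6}, which has 1 states.

1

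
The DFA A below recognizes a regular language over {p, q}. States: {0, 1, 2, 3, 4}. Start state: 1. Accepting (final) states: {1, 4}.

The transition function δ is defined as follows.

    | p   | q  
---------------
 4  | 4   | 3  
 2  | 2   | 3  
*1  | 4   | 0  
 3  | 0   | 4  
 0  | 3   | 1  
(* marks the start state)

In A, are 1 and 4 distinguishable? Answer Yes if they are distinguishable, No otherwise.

States {2} cannot be reached from the start state, so discard them.
Initial partition by acceptance: {1,4} | {0,3}.
The partition is now stable with 2 blocks: {1,4} | {0,3}.
1 and 4 lie in the same block of the stable partition, so they are equivalent — no string distinguishes them.

No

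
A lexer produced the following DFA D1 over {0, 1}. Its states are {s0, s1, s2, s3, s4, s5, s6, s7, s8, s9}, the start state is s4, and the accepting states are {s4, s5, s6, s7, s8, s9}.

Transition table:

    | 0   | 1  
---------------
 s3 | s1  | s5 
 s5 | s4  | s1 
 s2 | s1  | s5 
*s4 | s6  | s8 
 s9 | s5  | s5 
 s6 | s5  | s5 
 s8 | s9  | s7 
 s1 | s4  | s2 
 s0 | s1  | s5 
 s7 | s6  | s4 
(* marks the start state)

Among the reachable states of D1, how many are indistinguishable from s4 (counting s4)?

First remove the unreachable states {s0,s3}; 8 states remain.
Start with accepting vs non-accepting: {s4,s5,s6,s7,s8,s9} | {s1,s2}.
On input 1, block {s4,s5,s6,s7,s8,s9} splits into {s4,s6,s7,s8,s9} and {s5}.
Refine {s4,s6,s7,s8,s9} on symbol 0: members go to different blocks, giving {s4,s7,s8} and {s6,s9}.
On input 0, block {s1,s2} splits into {s1} and {s2}.
No further refinement is possible. Final partition (5 blocks): {s4,s7,s8} | {s1} | {s5} | {s6,s9} | {s2}.
The equivalence class containing s4 is {s4,s7,s8}, of size 3.

3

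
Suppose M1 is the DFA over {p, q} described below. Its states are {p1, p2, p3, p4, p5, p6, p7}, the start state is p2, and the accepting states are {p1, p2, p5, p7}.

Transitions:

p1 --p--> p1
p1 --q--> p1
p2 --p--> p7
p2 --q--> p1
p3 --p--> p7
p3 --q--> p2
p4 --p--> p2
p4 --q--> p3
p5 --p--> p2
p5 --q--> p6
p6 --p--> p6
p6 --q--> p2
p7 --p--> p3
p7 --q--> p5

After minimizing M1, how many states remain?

Reachable states from the start: {p1,p2,p3,p5,p6,p7}. Unreachable: {p4} — drop them.
Initial partition by acceptance: {p1,p2,p5,p7} | {p3,p6}.
Refine {p1,p2,p5,p7} on symbol p: members go to different blocks, giving {p1,p2,p5} and {p7}.
Refine {p1,p2,p5} on symbol p: members go to different blocks, giving {p1,p5} and {p2}.
Split {p1,p5} by δ(·,p) → {p1} and {p5}.
On input p, block {p3,p6} splits into {p3} and {p6}.
Stable partition: {p1} | {p3} | {p7} | {p2} | {p5} | {p6} — 6 equivalence classes.

6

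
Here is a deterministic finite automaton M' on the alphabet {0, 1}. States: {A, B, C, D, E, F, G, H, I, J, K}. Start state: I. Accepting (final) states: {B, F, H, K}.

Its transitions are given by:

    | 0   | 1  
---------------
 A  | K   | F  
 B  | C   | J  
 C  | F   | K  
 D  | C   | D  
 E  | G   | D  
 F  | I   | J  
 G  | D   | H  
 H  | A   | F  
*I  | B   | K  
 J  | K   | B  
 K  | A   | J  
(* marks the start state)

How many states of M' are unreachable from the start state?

BFS from I reaches {A, B, C, F, I, J, K}; the 4 state(s) D, E, G, H are never visited.

4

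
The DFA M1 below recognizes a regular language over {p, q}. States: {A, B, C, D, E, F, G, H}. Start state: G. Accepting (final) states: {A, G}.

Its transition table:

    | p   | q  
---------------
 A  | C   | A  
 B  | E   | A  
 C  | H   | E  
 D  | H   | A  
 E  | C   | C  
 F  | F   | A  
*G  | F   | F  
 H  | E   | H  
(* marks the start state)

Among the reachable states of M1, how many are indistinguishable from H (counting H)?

3

First remove the unreachable states {B,D}; 6 states remain.
P0 = {A,G} | {C,E,F,H}.
Split {A,G} by δ(·,q) → {A} and {G}.
Split {C,E,F,H} by δ(·,q) → {C,E,H} and {F}.
The partition is now stable with 4 blocks: {A} | {C,E,H} | {G} | {F}.
State H belongs to the block {C,E,H}, which has 3 states.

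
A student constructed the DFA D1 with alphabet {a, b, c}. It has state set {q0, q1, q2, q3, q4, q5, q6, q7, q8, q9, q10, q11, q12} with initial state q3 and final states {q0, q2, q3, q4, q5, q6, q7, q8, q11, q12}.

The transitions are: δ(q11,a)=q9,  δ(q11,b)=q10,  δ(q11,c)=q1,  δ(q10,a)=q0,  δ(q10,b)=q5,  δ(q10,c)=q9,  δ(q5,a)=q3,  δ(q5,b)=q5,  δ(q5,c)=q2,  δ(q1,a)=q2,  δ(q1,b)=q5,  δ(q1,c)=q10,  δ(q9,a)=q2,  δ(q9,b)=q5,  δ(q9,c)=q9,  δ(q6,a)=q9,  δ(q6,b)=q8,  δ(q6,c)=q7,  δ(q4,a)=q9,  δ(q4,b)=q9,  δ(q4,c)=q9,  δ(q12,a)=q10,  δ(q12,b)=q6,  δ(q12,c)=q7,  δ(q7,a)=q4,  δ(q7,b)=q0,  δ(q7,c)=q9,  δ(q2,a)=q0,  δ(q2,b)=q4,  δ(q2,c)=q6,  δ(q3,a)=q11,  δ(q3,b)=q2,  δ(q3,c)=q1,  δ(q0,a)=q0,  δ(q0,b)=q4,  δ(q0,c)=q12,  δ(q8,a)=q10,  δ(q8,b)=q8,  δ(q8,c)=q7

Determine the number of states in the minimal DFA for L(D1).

6

Start with accepting vs non-accepting: {q0,q2,q3,q4,q5,q6,q7,q8,q11,q12} | {q1,q9,q10}.
On input a, block {q0,q2,q3,q4,q5,q6,q7,q8,q11,q12} splits into {q0,q2,q3,q5,q7} and {q4,q6,q8,q11,q12}.
Split {q0,q2,q3,q5,q7} by δ(·,a) → {q0,q2,q5} and {q3,q7}.
Refine {q0,q2,q5} on symbol a: members go to different blocks, giving {q0,q2} and {q5}.
Refine {q4,q6,q8,q11,q12} on symbol b: members go to different blocks, giving {q6,q8,q12} and {q4,q11}.
No further refinement is possible. Final partition (6 blocks): {q0,q2} | {q1,q9,q10} | {q6,q8,q12} | {q3,q7} | {q5} | {q4,q11}.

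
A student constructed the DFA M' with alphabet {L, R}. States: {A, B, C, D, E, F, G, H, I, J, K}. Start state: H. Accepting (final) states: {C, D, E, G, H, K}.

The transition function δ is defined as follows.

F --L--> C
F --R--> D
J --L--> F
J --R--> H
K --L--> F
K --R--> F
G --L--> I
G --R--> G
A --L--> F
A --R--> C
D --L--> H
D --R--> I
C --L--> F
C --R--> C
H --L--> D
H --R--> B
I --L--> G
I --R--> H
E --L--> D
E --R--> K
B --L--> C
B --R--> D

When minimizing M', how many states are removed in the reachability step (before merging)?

BFS from H reaches {B, C, D, F, G, H, I}; the 4 state(s) A, E, J, K are never visited.

4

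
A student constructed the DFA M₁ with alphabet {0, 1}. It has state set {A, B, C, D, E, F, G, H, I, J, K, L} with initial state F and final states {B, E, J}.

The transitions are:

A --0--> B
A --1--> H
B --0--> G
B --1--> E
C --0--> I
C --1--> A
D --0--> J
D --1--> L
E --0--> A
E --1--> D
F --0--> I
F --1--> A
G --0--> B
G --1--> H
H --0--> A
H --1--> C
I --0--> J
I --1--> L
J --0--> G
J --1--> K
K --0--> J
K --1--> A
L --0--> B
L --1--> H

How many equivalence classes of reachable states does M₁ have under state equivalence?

6

Every state is reachable, so we keep all 12.
Start with accepting vs non-accepting: {B,E,J} | {A,C,D,F,G,H,I,K,L}.
On input 1, block {B,E,J} splits into {E,J} and {B}.
Split {A,C,D,F,G,H,I,K,L} by δ(·,0) → {A,G,L} and {C,F,H} and {D,I,K}.
On input 0, block {C,F,H} splits into {C,F} and {H}.
The partition is now stable with 6 blocks: {E,J} | {A,G,L} | {B} | {C,F} | {D,I,K} | {H}.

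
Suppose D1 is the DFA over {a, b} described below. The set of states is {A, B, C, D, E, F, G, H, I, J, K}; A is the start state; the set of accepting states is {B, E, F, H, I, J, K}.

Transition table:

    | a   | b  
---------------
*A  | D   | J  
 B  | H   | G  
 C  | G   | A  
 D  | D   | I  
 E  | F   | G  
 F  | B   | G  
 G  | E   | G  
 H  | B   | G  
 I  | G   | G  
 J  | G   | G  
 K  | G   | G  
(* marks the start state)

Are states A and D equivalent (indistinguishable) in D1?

States {C,K} cannot be reached from the start state, so discard them.
Initial partition by acceptance: {B,E,F,H,I,J} | {A,D,G}.
Split {B,E,F,H,I,J} by δ(·,a) → {B,E,F,H} and {I,J}.
On input a, block {A,D,G} splits into {A,D} and {G}.
No further refinement is possible. Final partition (4 blocks): {B,E,F,H} | {A,D} | {I,J} | {G}.
A and D lie in the same block of the stable partition, so they are equivalent — no string distinguishes them.

Yes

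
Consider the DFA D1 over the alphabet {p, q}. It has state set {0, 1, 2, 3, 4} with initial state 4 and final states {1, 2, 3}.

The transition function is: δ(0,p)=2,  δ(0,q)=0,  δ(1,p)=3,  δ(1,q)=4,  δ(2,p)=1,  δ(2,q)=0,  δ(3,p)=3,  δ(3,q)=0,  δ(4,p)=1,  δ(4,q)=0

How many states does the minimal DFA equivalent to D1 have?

All states are reachable from the start state.
P0 = {1,2,3} | {0,4}.
No further refinement is possible. Final partition (2 blocks): {1,2,3} | {0,4}.

2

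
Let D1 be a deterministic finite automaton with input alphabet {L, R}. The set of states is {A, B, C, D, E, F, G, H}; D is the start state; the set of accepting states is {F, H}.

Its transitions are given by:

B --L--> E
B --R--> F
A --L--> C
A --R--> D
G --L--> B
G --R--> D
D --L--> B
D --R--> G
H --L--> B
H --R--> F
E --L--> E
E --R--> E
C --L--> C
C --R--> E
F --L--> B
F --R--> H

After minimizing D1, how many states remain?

Reachable states from the start: {B,D,E,F,G,H}. Unreachable: {A,C} — drop them.
Initial partition by acceptance: {F,H} | {B,D,E,G}.
On input R, block {B,D,E,G} splits into {D,E,G} and {B}.
Split {D,E,G} by δ(·,L) → {D,G} and {E}.
Stable partition: {F,H} | {D,G} | {B} | {E} — 4 equivalence classes.

4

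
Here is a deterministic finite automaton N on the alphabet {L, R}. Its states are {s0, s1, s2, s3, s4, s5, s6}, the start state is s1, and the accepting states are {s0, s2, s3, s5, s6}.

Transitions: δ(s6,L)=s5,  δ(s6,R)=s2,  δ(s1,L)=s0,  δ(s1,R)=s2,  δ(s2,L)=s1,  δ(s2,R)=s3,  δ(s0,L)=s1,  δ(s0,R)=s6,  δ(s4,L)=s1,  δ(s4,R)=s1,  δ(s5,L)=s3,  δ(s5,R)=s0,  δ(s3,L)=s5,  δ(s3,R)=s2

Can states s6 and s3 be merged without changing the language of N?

Reachable states from the start: {s0,s1,s2,s3,s5,s6}. Unreachable: {s4} — drop them.
Start with accepting vs non-accepting: {s0,s2,s3,s5,s6} | {s1}.
Refine {s0,s2,s3,s5,s6} on symbol L: members go to different blocks, giving {s3,s5,s6} and {s0,s2}.
Stable partition: {s3,s5,s6} | {s1} | {s0,s2} — 3 equivalence classes.
s6 and s3 lie in the same block of the stable partition, so they are equivalent — no string distinguishes them.

Yes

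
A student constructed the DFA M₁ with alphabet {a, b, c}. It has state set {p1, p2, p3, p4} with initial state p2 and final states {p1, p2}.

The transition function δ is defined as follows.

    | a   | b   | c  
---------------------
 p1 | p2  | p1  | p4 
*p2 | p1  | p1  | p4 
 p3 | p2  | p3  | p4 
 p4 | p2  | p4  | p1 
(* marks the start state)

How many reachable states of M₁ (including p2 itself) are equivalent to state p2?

Reachable states from the start: {p1,p2,p4}. Unreachable: {p3} — drop them.
Initial partition by acceptance: {p1,p2} | {p4}.
Stable partition: {p1,p2} | {p4} — 2 equivalence classes.
State p2 belongs to the block {p1,p2}, which has 2 states.

2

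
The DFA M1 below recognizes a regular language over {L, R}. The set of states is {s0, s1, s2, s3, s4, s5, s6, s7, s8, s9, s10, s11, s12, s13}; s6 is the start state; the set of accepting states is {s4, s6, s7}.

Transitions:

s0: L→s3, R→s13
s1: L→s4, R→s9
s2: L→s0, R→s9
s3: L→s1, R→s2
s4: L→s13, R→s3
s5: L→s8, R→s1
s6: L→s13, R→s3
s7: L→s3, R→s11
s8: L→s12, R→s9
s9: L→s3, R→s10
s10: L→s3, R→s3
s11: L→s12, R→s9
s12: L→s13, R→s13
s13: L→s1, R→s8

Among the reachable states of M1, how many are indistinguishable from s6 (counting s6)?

2

Reachable states from the start: {s0,s1,s2,s3,s4,s6,s8,s9,s10,s12,s13}. Unreachable: {s5,s7,s11} — drop them.
Start with accepting vs non-accepting: {s4,s6} | {s0,s1,s2,s3,s8,s9,s10,s12,s13}.
On input L, block {s0,s1,s2,s3,s8,s9,s10,s12,s13} splits into {s0,s2,s3,s8,s9,s10,s12,s13} and {s1}.
Split {s0,s2,s3,s8,s9,s10,s12,s13} by δ(·,L) → {s0,s2,s8,s9,s10,s12} and {s3,s13}.
Split {s0,s2,s8,s9,s10,s12} by δ(·,L) → {s0,s9,s10,s12} and {s2,s8}.
On input R, block {s0,s9,s10,s12} splits into {s0,s10,s12} and {s9}.
No further refinement is possible. Final partition (6 blocks): {s4,s6} | {s0,s10,s12} | {s1} | {s3,s13} | {s2,s8} | {s9}.
State s6 belongs to the block {s4,s6}, which has 2 states.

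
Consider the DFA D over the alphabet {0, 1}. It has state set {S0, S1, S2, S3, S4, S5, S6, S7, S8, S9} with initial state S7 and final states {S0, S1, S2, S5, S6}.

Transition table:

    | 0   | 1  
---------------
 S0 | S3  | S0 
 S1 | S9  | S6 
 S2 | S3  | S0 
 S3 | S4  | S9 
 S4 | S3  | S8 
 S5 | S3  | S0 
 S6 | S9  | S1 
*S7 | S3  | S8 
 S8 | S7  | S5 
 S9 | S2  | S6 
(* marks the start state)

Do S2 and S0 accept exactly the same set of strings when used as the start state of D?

Yes

Every state is reachable, so we keep all 10.
Initial partition by acceptance: {S0,S1,S2,S5,S6} | {S3,S4,S7,S8,S9}.
Refine {S3,S4,S7,S8,S9} on symbol 0: members go to different blocks, giving {S3,S4,S7,S8} and {S9}.
Split {S0,S1,S2,S5,S6} by δ(·,0) → {S0,S2,S5} and {S1,S6}.
On input 1, block {S3,S4,S7,S8} splits into {S4,S7} and {S3} and {S8}.
The partition is now stable with 6 blocks: {S0,S2,S5} | {S4,S7} | {S9} | {S1,S6} | {S3} | {S8}.
S2 and S0 lie in the same block of the stable partition, so they are equivalent — no string distinguishes them.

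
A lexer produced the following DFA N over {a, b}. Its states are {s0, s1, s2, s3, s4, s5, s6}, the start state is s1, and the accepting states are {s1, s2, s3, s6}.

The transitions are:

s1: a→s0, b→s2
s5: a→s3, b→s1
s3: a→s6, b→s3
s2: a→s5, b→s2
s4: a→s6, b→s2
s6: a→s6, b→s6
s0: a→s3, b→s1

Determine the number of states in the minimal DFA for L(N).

States {s4} cannot be reached from the start state, so discard them.
P0 = {s1,s2,s3,s6} | {s0,s5}.
Refine {s1,s2,s3,s6} on symbol a: members go to different blocks, giving {s1,s2} and {s3,s6}.
Stable partition: {s1,s2} | {s0,s5} | {s3,s6} — 3 equivalence classes.

3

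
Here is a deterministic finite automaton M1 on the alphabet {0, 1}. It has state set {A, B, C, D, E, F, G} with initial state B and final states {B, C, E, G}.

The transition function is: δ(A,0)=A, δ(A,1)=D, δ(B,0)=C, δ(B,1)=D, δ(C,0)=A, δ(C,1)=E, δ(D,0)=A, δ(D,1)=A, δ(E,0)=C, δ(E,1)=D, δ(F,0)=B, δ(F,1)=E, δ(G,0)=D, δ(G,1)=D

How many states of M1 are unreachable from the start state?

No path from B leads to F, G; the other 5 states are all reachable.

2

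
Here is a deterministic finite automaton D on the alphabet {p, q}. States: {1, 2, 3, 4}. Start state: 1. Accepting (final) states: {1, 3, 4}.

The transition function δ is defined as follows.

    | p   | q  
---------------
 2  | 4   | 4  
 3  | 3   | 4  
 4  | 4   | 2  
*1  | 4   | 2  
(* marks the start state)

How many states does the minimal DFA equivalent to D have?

States {3} cannot be reached from the start state, so discard them.
Start with accepting vs non-accepting: {1,4} | {2}.
The partition is now stable with 2 blocks: {1,4} | {2}.

2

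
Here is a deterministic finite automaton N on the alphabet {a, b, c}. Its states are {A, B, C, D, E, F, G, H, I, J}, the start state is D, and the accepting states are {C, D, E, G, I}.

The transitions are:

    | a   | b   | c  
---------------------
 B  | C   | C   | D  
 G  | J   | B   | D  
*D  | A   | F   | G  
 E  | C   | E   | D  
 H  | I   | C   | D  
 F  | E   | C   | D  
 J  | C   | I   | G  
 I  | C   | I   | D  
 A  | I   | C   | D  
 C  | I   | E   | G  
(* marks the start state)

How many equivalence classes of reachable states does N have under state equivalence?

3

States {H} cannot be reached from the start state, so discard them.
Initial partition by acceptance: {C,D,E,G,I} | {A,B,F,J}.
On input a, block {C,D,E,G,I} splits into {C,E,I} and {D,G}.
The partition is now stable with 3 blocks: {C,E,I} | {A,B,F,J} | {D,G}.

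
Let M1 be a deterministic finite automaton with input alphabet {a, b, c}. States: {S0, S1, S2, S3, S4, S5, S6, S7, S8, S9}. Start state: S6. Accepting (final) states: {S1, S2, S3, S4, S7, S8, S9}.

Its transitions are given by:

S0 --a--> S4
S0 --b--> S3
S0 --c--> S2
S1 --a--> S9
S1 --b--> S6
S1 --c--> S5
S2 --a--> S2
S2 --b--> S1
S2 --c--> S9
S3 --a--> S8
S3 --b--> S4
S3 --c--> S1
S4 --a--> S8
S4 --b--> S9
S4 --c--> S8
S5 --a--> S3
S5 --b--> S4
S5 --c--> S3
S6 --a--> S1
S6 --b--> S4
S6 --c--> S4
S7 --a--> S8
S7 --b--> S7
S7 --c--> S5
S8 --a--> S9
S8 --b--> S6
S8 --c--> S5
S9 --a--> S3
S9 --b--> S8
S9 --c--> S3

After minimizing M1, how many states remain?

States {S0,S2,S7} cannot be reached from the start state, so discard them.
Start with accepting vs non-accepting: {S1,S3,S4,S8,S9} | {S5,S6}.
Split {S1,S3,S4,S8,S9} by δ(·,b) → {S3,S4,S9} and {S1,S8}.
On input a, block {S3,S4,S9} splits into {S3,S4} and {S9}.
Split {S3,S4} by δ(·,b) → {S3} and {S4}.
Refine {S5,S6} on symbol a: members go to different blocks, giving {S5} and {S6}.
No further refinement is possible. Final partition (6 blocks): {S3} | {S5} | {S1,S8} | {S9} | {S4} | {S6}.

6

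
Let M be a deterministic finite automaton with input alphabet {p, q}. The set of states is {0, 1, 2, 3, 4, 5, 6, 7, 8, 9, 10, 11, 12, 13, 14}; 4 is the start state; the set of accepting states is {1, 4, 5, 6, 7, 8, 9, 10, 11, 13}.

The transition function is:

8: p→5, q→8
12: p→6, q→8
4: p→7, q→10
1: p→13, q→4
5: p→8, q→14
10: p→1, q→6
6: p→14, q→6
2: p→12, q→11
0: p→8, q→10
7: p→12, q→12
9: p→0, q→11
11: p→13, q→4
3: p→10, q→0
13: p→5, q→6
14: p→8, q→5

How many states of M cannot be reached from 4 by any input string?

BFS from 4 reaches {1, 4, 5, 6, 7, 8, 10, 12, 13, 14}; the 5 state(s) 0, 2, 3, 9, 11 are never visited.

5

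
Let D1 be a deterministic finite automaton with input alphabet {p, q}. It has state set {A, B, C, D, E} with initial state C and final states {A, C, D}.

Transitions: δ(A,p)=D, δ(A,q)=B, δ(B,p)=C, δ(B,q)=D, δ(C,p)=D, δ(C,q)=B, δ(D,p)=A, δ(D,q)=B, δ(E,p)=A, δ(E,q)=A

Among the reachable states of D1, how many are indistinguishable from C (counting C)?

3

Reachable states from the start: {A,B,C,D}. Unreachable: {E} — drop them.
P0 = {A,C,D} | {B}.
The partition is now stable with 2 blocks: {A,C,D} | {B}.
The equivalence class containing C is {A,C,D}, of size 3.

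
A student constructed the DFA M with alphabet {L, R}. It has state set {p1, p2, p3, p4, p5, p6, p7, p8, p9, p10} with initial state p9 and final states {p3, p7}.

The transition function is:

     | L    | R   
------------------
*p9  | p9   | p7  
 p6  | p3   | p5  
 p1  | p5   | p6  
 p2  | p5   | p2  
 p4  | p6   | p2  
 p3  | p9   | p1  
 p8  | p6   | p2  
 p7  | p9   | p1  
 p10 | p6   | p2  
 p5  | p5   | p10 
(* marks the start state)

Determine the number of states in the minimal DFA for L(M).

Reachable states from the start: {p1,p2,p3,p5,p6,p7,p9,p10}. Unreachable: {p4,p8} — drop them.
Start with accepting vs non-accepting: {p3,p7} | {p1,p2,p5,p6,p9,p10}.
Refine {p1,p2,p5,p6,p9,p10} on symbol L: members go to different blocks, giving {p1,p2,p5,p9,p10} and {p6}.
On input L, block {p1,p2,p5,p9,p10} splits into {p1,p2,p5,p9} and {p10}.
Split {p1,p2,p5,p9} by δ(·,R) → {p1} and {p2} and {p5} and {p9}.
The partition is now stable with 7 blocks: {p3,p7} | {p1} | {p6} | {p10} | {p2} | {p5} | {p9}.

7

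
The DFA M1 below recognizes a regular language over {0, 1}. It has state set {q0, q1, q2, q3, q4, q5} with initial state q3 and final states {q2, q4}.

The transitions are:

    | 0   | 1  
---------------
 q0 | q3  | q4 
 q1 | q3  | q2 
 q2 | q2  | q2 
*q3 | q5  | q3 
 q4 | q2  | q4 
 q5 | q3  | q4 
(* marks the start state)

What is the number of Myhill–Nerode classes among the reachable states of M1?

3

Reachable states from the start: {q2,q3,q4,q5}. Unreachable: {q0,q1} — drop them.
Initial partition by acceptance: {q2,q4} | {q3,q5}.
On input 1, block {q3,q5} splits into {q3} and {q5}.
The partition is now stable with 3 blocks: {q2,q4} | {q3} | {q5}.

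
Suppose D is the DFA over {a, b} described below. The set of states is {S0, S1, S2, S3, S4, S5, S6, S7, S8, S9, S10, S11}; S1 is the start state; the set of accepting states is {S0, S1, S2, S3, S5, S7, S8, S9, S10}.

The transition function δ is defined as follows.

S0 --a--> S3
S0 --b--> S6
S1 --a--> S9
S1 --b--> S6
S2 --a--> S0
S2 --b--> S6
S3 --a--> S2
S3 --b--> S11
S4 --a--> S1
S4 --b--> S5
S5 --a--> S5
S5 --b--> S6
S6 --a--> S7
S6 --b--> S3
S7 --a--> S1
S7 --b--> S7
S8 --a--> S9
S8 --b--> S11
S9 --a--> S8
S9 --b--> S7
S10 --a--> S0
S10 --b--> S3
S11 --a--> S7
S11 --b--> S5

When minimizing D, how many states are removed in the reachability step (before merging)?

2

No path from S1 leads to S4, S10; the other 10 states are all reachable.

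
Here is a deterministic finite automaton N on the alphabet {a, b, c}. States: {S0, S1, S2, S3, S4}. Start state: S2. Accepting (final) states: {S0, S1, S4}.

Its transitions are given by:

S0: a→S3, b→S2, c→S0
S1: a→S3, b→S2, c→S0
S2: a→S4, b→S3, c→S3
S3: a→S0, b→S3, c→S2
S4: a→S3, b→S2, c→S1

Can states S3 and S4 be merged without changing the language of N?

No

All states are reachable from the start state.
Start with accepting vs non-accepting: {S0,S1,S4} | {S2,S3}.
The partition is now stable with 2 blocks: {S0,S1,S4} | {S2,S3}.
S3 and S4 end up in different blocks, so they are distinguishable. For instance, the string 'ε' is accepted from only S4.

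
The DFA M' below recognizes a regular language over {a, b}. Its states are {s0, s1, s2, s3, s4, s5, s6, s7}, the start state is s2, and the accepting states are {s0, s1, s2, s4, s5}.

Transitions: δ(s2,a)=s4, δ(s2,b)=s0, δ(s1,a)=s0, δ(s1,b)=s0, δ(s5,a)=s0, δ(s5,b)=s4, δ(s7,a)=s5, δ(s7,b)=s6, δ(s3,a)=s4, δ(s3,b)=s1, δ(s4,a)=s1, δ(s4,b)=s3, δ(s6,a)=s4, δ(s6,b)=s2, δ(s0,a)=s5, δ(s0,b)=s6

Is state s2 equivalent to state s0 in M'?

No

First remove the unreachable states {s7}; 7 states remain.
Start with accepting vs non-accepting: {s0,s1,s2,s4,s5} | {s3,s6}.
On input b, block {s0,s1,s2,s4,s5} splits into {s1,s2,s5} and {s0,s4}.
No further refinement is possible. Final partition (3 blocks): {s1,s2,s5} | {s3,s6} | {s0,s4}.
s2 and s0 end up in different blocks, so they are distinguishable. For instance, the string 'b' is accepted from only s2.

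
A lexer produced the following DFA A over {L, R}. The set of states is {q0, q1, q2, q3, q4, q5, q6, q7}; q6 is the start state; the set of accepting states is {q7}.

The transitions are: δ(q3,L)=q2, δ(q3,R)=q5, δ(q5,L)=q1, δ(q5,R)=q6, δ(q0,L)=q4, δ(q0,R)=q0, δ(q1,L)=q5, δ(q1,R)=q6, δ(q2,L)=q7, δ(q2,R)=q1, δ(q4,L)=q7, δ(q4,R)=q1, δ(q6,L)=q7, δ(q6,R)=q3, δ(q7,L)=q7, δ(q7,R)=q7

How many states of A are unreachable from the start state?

Starting at q6 and following transitions, the reachable set is {q1, q2, q3, q5, q6, q7}. That leaves q0, q4 unreachable — 2 in total.

2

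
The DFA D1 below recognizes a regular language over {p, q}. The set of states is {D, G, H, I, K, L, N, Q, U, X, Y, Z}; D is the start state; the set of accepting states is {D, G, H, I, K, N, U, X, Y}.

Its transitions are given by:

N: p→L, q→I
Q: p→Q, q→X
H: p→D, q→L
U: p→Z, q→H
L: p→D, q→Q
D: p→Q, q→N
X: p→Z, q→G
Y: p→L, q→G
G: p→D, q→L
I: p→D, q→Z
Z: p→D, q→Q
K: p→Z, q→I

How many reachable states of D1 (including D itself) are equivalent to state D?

Reachable states from the start: {D,G,I,L,N,Q,X,Z}. Unreachable: {H,K,U,Y} — drop them.
Initial partition by acceptance: {D,G,I,N,X} | {L,Q,Z}.
Refine {D,G,I,N,X} on symbol p: members go to different blocks, giving {D,N,X} and {G,I}.
On input q, block {D,N,X} splits into {N,X} and {D}.
On input p, block {L,Q,Z} splits into {L,Z} and {Q}.
No further refinement is possible. Final partition (5 blocks): {N,X} | {L,Z} | {G,I} | {D} | {Q}.
State D belongs to the block {D}, which has 1 states.

1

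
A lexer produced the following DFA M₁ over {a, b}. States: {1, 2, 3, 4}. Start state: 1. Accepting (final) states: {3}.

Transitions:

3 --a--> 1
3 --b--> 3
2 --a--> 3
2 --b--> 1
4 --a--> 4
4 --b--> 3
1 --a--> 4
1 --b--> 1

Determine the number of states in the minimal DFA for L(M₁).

3

States {2} cannot be reached from the start state, so discard them.
P0 = {3} | {1,4}.
Refine {1,4} on symbol b: members go to different blocks, giving {1} and {4}.
No further refinement is possible. Final partition (3 blocks): {3} | {1} | {4}.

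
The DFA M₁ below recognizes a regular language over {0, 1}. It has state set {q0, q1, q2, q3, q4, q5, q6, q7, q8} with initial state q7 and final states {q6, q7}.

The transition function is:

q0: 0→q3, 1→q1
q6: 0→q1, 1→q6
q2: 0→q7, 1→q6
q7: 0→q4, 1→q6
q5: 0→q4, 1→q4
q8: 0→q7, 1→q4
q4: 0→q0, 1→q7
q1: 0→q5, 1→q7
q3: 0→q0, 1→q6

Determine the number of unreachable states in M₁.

2

Starting at q7 and following transitions, the reachable set is {q0, q1, q3, q4, q5, q6, q7}. That leaves q2, q8 unreachable — 2 in total.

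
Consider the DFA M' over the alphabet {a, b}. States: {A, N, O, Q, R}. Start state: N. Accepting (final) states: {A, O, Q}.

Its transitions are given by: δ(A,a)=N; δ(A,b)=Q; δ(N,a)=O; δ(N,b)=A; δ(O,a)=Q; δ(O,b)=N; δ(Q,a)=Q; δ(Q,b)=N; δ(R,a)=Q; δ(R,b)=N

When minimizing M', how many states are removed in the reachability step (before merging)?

1

BFS from N reaches {A, N, O, Q}; the 1 state(s) R are never visited.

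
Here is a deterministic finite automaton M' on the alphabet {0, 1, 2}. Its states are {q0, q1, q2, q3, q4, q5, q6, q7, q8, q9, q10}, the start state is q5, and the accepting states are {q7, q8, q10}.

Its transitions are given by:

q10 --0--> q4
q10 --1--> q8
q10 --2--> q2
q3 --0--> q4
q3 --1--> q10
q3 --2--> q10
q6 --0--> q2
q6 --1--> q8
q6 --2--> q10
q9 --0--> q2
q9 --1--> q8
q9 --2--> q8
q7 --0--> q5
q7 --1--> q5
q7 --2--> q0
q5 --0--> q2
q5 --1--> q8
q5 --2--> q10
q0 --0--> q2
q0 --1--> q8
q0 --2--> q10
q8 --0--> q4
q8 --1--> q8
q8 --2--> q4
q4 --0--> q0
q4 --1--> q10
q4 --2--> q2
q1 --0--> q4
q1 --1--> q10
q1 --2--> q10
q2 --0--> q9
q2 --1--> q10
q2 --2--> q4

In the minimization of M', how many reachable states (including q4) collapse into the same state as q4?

Reachable states from the start: {q0,q2,q4,q5,q8,q9,q10}. Unreachable: {q1,q3,q6,q7} — drop them.
Start with accepting vs non-accepting: {q8,q10} | {q0,q2,q4,q5,q9}.
On input 2, block {q0,q2,q4,q5,q9} splits into {q0,q5,q9} and {q2,q4}.
Stable partition: {q8,q10} | {q0,q5,q9} | {q2,q4} — 3 equivalence classes.
The equivalence class containing q4 is {q2,q4}, of size 2.

2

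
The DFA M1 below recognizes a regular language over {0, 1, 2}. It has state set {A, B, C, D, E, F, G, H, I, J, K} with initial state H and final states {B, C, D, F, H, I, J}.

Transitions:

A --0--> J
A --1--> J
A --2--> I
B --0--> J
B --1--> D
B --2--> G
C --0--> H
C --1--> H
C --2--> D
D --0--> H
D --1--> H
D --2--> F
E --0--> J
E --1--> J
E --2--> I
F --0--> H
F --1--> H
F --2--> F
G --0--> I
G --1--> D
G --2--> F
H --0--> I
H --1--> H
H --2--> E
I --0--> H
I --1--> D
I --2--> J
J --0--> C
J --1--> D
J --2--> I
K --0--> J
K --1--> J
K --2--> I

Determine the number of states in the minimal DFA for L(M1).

5

States {A,B,G,K} cannot be reached from the start state, so discard them.
Initial partition by acceptance: {C,D,F,H,I,J} | {E}.
Split {C,D,F,H,I,J} by δ(·,2) → {C,D,F,I,J} and {H}.
Refine {C,D,F,I,J} on symbol 0: members go to different blocks, giving {C,D,F,I} and {J}.
Split {C,D,F,I} by δ(·,1) → {C,D,F} and {I}.
No further refinement is possible. Final partition (5 blocks): {C,D,F} | {E} | {H} | {J} | {I}.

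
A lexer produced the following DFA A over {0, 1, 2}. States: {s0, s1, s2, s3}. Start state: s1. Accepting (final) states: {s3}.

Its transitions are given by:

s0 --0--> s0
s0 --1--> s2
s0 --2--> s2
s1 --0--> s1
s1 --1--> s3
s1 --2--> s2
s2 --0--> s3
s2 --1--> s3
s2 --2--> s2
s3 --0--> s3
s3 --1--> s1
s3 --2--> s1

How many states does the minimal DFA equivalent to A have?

3

Reachable states from the start: {s1,s2,s3}. Unreachable: {s0} — drop them.
Start with accepting vs non-accepting: {s3} | {s1,s2}.
Split {s1,s2} by δ(·,0) → {s1} and {s2}.
Stable partition: {s3} | {s1} | {s2} — 3 equivalence classes.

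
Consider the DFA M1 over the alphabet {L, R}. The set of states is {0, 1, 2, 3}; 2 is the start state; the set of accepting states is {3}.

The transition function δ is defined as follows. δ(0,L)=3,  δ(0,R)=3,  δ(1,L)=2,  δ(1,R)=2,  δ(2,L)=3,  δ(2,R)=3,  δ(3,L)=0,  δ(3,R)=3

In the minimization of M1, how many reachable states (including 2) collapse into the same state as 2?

2

Reachable states from the start: {0,2,3}. Unreachable: {1} — drop them.
P0 = {3} | {0,2}.
The partition is now stable with 2 blocks: {3} | {0,2}.
State 2 belongs to the block {0,2}, which has 2 states.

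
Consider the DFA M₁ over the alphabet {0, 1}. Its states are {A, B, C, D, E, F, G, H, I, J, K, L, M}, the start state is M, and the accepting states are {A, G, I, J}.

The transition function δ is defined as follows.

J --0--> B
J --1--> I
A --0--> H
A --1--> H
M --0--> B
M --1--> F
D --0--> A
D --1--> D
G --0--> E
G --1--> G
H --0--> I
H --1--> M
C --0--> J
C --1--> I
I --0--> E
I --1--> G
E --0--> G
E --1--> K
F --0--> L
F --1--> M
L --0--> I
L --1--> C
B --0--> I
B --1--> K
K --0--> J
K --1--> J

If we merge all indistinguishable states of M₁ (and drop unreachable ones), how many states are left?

4

States {A,D,H} cannot be reached from the start state, so discard them.
Initial partition by acceptance: {G,I,J} | {B,C,E,F,K,L,M}.
Refine {B,C,E,F,K,L,M} on symbol 0: members go to different blocks, giving {B,C,E,K,L} and {F,M}.
On input 1, block {B,C,E,K,L} splits into {B,E,L} and {C,K}.
No further refinement is possible. Final partition (4 blocks): {G,I,J} | {B,E,L} | {F,M} | {C,K}.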